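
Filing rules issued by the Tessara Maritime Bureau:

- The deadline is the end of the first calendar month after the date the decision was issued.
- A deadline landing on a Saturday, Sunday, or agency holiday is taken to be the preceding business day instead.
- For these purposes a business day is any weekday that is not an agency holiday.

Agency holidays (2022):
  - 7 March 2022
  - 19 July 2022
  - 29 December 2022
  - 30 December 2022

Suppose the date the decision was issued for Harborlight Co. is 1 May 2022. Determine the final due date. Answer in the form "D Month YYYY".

The first month after 1 May 2022 is June 2022, whose last day is 30 June 2022.
30 June 2022 falls on a Thursday, which is a business day, so no adjustment is needed.
So the filing is due 30 June 2022.

30 June 2022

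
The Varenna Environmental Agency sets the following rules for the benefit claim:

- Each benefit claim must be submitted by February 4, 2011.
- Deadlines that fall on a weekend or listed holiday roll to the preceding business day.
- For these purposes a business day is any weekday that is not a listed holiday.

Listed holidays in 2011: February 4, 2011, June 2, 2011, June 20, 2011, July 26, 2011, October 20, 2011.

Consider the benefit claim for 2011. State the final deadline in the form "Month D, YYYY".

The statutory due date is February 4, 2011.
Because February 4, 2011 is a listed holiday, the deadline becomes February 3, 2011 (Thursday).
Deadline: February 3, 2011.

February 3, 2011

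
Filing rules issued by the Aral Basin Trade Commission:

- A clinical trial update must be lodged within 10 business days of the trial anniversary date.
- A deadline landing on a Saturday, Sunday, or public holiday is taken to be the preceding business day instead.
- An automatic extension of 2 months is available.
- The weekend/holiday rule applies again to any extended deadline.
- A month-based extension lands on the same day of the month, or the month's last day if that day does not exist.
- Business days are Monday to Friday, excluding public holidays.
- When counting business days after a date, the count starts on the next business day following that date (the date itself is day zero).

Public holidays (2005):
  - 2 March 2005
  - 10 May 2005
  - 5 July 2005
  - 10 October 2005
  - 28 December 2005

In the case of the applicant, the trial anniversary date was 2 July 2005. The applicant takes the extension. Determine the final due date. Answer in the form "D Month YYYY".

Counting 10 business days after 2 July 2005 (skipping weekends and listed holidays) reaches 18 July 2005.
18 July 2005 falls on a Monday, which is a business day, so no adjustment is needed.
Applying the 2 months extension: 2 months after 18 July 2005 is 18 September 2005.
18 September 2005 is a Sunday, so it moves to the preceding business day, 16 September 2005 (Friday).
The final due date is 16 September 2005.

16 September 2005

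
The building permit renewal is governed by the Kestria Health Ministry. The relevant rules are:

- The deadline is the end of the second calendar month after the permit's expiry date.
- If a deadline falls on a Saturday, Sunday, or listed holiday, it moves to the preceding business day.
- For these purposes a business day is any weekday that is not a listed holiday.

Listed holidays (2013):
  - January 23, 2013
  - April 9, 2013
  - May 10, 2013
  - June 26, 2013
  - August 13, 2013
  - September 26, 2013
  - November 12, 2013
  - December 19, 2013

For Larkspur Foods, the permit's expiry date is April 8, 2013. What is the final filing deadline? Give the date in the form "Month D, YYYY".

The second month after April 8, 2013 is June 2013, whose last day is June 30, 2013.
June 30, 2013 is a Sunday, so it moves to the preceding business day, June 28, 2013 (Friday).
Deadline: June 28, 2013.

June 28, 2013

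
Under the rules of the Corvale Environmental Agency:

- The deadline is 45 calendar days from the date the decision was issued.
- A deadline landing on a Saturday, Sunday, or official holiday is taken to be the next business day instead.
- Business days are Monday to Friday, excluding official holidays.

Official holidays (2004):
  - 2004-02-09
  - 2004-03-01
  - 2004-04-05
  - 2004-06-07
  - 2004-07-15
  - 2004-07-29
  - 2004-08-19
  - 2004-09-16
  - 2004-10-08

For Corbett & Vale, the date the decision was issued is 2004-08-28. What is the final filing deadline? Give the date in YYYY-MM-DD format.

2004-10-12

Trigger date 2004-08-28 + 45 calendar days = 2004-10-12.
2004-10-12 falls on a Tuesday, which is a business day, so no adjustment is needed.
Final deadline: 2004-10-12.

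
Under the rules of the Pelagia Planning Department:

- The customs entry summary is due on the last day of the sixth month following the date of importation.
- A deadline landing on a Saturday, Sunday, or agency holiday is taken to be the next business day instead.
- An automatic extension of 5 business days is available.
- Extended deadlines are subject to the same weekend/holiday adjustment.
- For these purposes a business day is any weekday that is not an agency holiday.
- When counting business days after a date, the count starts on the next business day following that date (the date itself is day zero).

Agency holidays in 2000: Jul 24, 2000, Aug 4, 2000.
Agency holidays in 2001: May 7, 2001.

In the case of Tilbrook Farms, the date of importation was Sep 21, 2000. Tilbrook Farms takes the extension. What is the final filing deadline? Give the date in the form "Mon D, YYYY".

Apr 9, 2001

6 months after Sep 21, 2000 is March 2001; that month ends on Mar 31, 2001.
Mar 31, 2001 is a Saturday; the next business day is Apr 2, 2001 (Monday).
Counting 5 further business days from Apr 2, 2001 reaches Apr 9, 2001.
Apr 9, 2001 falls on a Monday, which is a business day, so no adjustment is needed.
The final due date is Apr 9, 2001.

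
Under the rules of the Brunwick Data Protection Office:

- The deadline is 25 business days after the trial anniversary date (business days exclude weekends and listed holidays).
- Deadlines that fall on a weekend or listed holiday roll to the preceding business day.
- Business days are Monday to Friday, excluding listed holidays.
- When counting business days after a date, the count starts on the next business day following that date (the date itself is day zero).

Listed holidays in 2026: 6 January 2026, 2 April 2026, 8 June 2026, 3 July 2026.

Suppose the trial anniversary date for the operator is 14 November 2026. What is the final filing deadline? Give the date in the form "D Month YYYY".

18 December 2026

Starting the day after 14 November 2026 and counting 25 business days lands on 18 December 2026.
18 December 2026 (Friday) is already a business day.
Deadline: 18 December 2026.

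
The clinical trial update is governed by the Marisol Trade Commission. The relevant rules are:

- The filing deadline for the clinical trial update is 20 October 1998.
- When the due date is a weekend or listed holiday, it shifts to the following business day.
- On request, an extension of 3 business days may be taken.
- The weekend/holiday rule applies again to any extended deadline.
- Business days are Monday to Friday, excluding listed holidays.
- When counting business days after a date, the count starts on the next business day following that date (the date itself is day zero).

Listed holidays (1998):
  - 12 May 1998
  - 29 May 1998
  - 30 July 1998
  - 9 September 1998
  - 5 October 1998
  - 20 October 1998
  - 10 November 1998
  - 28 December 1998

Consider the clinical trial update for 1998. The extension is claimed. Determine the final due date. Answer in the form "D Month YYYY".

26 October 1998

The stated deadline is 20 October 1998.
20 October 1998 is a listed holiday; the next business day is 21 October 1998 (Wednesday).
Counting 3 further business days from 21 October 1998 reaches 26 October 1998.
Since 26 October 1998 is a Monday and not a holiday, the date is unchanged.
Final deadline: 26 October 1998.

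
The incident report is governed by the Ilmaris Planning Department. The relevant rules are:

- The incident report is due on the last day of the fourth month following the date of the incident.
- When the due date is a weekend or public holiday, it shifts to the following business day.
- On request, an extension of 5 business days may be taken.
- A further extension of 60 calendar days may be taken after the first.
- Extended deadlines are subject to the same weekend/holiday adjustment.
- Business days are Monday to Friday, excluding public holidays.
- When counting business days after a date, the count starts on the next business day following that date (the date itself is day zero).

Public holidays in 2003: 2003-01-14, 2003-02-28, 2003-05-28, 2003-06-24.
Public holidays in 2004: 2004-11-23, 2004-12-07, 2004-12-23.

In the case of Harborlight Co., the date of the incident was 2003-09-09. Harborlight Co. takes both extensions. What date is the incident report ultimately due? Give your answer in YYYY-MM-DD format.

The fourth month after 2003-09-09 is January 2004, whose last day is 2004-01-31.
2004-01-31 is a Saturday; the next business day is 2004-02-02 (Monday).
The 5-business-day extension runs from 2004-02-02 to 2004-02-09.
2004-02-09 falls on a Monday, which is a business day, so no adjustment is needed.
Applying the 60-calendar-day extension: 2004-02-09 + 60 days = 2004-04-09.
Since 2004-04-09 is a Friday and not a holiday, the date is unchanged.
Final deadline: 2004-04-09.

2004-04-09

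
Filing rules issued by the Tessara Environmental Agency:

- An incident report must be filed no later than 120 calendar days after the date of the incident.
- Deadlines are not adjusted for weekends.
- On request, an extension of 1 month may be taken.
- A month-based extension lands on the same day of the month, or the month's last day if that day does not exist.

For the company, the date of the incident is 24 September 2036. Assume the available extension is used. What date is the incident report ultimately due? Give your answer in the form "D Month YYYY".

22 February 2037

From 24 September 2036, 120 calendar days later is 22 January 2037.
22 January 2037 is a Thursday; no weekend or holiday adjustment applies.
The 1 month extension carries 22 January 2037 to 22 February 2037.
No adjustment is made for weekends or holidays, so 22 February 2037 stands.
So the filing is due 22 February 2037.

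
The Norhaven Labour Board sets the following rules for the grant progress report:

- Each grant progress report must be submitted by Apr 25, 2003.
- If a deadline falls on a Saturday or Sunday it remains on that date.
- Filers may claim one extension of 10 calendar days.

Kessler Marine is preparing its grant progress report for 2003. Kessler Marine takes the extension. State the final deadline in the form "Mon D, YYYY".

May 5, 2003

The stated deadline is Apr 25, 2003.
Apr 25, 2003 is a Friday; no weekend or holiday adjustment applies.
Applying the 10-calendar-day extension: Apr 25, 2003 + 10 days = May 5, 2003.
No adjustment is made for weekends or holidays, so May 5, 2003 stands.
Deadline: May 5, 2003.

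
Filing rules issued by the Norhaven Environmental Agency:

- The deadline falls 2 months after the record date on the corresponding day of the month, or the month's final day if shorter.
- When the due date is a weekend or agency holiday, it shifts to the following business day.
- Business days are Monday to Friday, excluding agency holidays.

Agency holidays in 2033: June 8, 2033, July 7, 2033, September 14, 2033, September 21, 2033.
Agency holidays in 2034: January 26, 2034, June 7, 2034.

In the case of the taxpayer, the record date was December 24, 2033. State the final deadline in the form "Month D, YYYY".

February 24, 2034

Moving 2 months forward from December 24, 2033 on the corresponding day gives February 24, 2034.
February 24, 2034 (Friday) is already a business day.
So the filing is due February 24, 2034.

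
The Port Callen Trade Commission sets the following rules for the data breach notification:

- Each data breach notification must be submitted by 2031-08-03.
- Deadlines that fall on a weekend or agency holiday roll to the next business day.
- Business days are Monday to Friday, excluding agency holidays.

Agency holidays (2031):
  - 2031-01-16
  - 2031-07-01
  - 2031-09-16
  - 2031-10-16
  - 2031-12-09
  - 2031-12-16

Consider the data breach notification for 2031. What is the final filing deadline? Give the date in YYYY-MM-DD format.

2031-08-04

Start from the fixed due date, 2031-08-03.
Because 2031-08-03 is a Sunday, the deadline becomes 2031-08-04 (Monday).
Final deadline: 2031-08-04.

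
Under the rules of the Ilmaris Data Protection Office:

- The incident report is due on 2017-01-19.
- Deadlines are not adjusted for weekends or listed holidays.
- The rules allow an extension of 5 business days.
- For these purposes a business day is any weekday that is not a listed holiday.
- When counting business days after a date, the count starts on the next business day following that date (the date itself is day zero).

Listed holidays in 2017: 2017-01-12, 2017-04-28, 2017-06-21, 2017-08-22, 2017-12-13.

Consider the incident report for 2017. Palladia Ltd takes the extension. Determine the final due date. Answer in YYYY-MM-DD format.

The stated deadline is 2017-01-19.
2017-01-19 is a Thursday; no weekend or holiday adjustment applies.
Counting 5 further business days from 2017-01-19 reaches 2017-01-26.
2017-01-26 falls on a Thursday. The rules make no weekend/holiday allowance, so it remains 2017-01-26.
Final deadline: 2017-01-26.

2017-01-26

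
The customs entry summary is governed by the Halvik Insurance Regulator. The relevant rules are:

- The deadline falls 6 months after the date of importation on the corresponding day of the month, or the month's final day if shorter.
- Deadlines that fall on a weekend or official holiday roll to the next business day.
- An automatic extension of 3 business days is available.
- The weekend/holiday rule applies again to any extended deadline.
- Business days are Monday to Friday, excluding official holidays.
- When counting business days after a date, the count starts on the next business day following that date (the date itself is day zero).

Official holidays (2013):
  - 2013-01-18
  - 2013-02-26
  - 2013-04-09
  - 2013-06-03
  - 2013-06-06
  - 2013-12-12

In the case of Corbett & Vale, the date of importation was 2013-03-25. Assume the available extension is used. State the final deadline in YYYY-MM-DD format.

2013-09-30

Moving 6 months forward from 2013-03-25 on the corresponding day gives 2013-09-25.
2013-09-25 (Wednesday) is already a business day.
The 3-business-day extension runs from 2013-09-25 to 2013-09-30.
Since 2013-09-30 is a Monday and not a holiday, the date is unchanged.
Deadline: 2013-09-30.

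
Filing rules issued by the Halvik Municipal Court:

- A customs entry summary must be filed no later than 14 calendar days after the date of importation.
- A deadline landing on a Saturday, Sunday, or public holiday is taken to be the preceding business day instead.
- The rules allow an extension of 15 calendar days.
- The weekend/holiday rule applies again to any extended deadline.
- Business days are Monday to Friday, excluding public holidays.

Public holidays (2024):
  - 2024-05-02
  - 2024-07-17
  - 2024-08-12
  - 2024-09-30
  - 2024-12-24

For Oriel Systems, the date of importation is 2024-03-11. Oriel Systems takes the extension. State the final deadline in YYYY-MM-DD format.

2024-04-09

Trigger date 2024-03-11 + 14 calendar days = 2024-03-25.
2024-03-25 is a Monday and not a listed holiday, so it stands.
Add the 15 calendar-day extension to 2024-03-25: 2024-04-09.
2024-04-09 (Tuesday) is already a business day.
The final due date is 2024-04-09.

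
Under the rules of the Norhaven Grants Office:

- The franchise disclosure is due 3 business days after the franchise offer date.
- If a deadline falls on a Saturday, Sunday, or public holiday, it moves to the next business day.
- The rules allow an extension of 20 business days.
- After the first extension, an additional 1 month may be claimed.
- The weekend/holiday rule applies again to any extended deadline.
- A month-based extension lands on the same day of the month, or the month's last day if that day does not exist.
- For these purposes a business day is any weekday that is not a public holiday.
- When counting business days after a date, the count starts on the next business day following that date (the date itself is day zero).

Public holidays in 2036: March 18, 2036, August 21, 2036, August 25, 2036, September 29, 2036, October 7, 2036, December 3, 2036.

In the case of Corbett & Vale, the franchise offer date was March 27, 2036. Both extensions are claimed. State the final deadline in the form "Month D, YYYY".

Counting 3 business days after March 27, 2036 (skipping weekends and listed holidays) reaches April 1, 2036.
April 1, 2036 (Tuesday) is already a business day.
Counting 20 further business days from April 1, 2036 reaches April 29, 2036.
Since April 29, 2036 is a Tuesday and not a holiday, the date is unchanged.
Applying the 1 month extension: 1 month after April 29, 2036 is May 29, 2036.
May 29, 2036 is a Thursday and not a listed holiday, so it stands.
Final deadline: May 29, 2036.

May 29, 2036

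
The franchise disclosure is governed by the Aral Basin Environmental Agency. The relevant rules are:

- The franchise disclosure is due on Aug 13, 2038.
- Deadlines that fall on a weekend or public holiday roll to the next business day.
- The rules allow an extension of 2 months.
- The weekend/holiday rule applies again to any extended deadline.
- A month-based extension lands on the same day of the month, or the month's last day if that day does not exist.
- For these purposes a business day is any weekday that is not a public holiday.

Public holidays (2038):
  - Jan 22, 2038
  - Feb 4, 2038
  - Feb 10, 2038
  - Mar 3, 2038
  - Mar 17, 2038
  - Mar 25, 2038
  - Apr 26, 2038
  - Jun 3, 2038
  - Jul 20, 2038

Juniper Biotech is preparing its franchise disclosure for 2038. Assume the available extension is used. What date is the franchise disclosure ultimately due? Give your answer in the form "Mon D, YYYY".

Start from the fixed due date, Aug 13, 2038.
Since Aug 13, 2038 is a Friday and not a holiday, the date is unchanged.
Applying the 2 months extension: 2 months after Aug 13, 2038 is Oct 13, 2038.
Since Oct 13, 2038 is a Wednesday and not a holiday, the date is unchanged.
Deadline: Oct 13, 2038.

Oct 13, 2038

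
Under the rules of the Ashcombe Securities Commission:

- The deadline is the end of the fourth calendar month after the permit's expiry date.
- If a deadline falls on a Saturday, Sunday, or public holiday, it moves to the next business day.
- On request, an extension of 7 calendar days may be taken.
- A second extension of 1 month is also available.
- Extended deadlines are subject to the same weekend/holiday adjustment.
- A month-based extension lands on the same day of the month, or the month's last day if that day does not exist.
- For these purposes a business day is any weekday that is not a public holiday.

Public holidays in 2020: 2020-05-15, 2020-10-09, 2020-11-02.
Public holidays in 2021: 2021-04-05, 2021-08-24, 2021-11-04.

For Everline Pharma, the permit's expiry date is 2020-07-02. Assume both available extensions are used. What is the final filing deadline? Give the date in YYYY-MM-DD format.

2021-01-07

The fourth month after 2020-07-02 is November 2020, whose last day is 2020-11-30.
Since 2020-11-30 is a Monday and not a holiday, the date is unchanged.
With the 7-day extension, 2020-11-30 becomes 2020-12-07.
2020-12-07 falls on a Monday, which is a business day, so no adjustment is needed.
Applying the 1 month extension: 1 month after 2020-12-07 is 2021-01-07.
2021-01-07 falls on a Thursday, which is a business day, so no adjustment is needed.
Deadline: 2021-01-07.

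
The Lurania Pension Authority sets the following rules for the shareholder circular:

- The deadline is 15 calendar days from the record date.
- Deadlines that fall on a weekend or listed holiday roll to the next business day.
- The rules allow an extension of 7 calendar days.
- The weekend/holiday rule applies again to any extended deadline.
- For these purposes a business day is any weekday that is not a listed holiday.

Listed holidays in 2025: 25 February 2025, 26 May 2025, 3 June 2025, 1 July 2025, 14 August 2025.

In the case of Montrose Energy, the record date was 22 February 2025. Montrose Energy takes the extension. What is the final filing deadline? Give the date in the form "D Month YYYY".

17 March 2025

Trigger date 22 February 2025 + 15 calendar days = 9 March 2025.
9 March 2025 is a Sunday, so it moves to the next business day, 10 March 2025 (Monday).
With the 7-day extension, 10 March 2025 becomes 17 March 2025.
17 March 2025 is a Monday and not a listed holiday, so it stands.
So the filing is due 17 March 2025.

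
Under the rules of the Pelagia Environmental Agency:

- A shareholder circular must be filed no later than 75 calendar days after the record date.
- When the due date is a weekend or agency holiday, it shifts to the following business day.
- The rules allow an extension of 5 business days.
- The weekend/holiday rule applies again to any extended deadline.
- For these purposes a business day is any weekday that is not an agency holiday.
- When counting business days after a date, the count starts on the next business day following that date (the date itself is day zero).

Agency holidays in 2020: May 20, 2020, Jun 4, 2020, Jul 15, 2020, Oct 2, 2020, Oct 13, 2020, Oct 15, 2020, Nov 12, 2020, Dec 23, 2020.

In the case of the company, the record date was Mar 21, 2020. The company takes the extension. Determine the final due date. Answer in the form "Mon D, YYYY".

Trigger date Mar 21, 2020 + 75 calendar days = Jun 4, 2020.
Jun 4, 2020 is a listed holiday; the next business day is Jun 5, 2020 (Friday).
The 5-business-day extension runs from Jun 5, 2020 to Jun 12, 2020.
Jun 12, 2020 (Friday) is already a business day.
So the filing is due Jun 12, 2020.

Jun 12, 2020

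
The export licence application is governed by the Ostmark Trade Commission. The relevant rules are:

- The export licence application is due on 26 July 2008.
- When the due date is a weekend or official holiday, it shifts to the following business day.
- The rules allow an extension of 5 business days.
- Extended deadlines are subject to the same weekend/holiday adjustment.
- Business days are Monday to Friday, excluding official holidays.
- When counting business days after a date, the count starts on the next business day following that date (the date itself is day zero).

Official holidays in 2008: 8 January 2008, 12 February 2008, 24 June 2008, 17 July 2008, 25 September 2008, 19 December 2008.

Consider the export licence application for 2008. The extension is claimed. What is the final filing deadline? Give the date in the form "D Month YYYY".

4 August 2008

Start from the fixed due date, 26 July 2008.
Because 26 July 2008 is a Saturday, the deadline becomes 28 July 2008 (Monday).
Applying the 5-business-day extension: 5 business days after 28 July 2008 is 4 August 2008.
Since 4 August 2008 is a Monday and not a holiday, the date is unchanged.
Final deadline: 4 August 2008.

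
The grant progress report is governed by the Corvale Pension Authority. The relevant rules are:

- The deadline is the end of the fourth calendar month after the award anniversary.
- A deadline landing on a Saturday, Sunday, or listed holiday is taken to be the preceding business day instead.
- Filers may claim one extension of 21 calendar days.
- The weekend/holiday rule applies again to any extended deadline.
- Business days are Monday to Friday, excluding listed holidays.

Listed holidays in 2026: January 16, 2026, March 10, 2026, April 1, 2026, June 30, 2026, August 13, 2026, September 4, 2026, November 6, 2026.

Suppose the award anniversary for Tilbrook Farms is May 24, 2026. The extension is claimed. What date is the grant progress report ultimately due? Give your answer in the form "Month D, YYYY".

4 months after May 24, 2026 is September 2026; that month ends on September 30, 2026.
Since September 30, 2026 is a Wednesday and not a holiday, the date is unchanged.
With the 21-day extension, September 30, 2026 becomes October 21, 2026.
Since October 21, 2026 is a Wednesday and not a holiday, the date is unchanged.
The final due date is October 21, 2026.

October 21, 2026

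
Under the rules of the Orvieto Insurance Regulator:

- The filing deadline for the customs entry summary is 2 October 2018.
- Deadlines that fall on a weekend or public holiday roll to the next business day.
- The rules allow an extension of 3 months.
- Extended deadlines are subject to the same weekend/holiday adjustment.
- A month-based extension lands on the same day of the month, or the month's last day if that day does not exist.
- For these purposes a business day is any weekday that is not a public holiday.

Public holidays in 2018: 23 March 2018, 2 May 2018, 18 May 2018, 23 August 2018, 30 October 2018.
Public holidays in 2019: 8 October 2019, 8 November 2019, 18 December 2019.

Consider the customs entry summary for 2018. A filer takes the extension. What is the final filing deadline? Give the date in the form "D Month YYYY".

2 January 2019

The stated deadline is 2 October 2018.
Since 2 October 2018 is a Tuesday and not a holiday, the date is unchanged.
Applying the 3 months extension: 3 months after 2 October 2018 is 2 January 2019.
Since 2 January 2019 is a Wednesday and not a holiday, the date is unchanged.
Deadline: 2 January 2019.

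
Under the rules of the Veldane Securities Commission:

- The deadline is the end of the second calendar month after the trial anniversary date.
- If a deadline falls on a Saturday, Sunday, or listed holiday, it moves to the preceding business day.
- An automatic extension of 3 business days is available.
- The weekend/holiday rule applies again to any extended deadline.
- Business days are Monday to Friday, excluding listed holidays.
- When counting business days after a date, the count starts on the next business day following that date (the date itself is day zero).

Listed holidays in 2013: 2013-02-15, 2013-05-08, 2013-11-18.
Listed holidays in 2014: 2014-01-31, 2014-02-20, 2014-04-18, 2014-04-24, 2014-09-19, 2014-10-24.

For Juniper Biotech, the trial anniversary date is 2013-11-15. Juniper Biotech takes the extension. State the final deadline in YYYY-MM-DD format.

2014-02-05

2 months after 2013-11-15 is January 2014; that month ends on 2014-01-31.
2014-01-31 is a listed holiday, so it moves to the preceding business day, 2014-01-30 (Thursday).
Applying the 3-business-day extension: 3 business days after 2014-01-30 is 2014-02-05.
2014-02-05 falls on a Wednesday, which is a business day, so no adjustment is needed.
So the filing is due 2014-02-05.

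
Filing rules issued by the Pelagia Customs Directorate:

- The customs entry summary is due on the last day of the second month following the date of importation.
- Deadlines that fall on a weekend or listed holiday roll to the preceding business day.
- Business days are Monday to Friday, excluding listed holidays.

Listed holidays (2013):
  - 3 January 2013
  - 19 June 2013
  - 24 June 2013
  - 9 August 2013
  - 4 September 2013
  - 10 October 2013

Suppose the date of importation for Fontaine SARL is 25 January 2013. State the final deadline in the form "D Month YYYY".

2 months after 25 January 2013 is March 2013; that month ends on 31 March 2013.
31 March 2013 is a Sunday, so it moves to the preceding business day, 29 March 2013 (Friday).
The final due date is 29 March 2013.

29 March 2013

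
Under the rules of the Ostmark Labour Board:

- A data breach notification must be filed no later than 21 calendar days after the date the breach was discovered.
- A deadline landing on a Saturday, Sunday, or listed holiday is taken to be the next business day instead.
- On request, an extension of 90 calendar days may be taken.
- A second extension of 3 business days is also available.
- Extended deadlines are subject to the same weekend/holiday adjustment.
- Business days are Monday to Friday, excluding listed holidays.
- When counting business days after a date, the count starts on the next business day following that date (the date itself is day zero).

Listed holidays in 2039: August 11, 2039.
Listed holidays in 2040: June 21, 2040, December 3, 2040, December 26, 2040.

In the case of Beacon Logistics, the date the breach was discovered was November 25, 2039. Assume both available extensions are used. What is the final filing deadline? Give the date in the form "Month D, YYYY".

Adding 21 calendar days to November 25, 2039 gives December 16, 2039.
Since December 16, 2039 is a Friday and not a holiday, the date is unchanged.
The 90-calendar-day extension moves the deadline from December 16, 2039 to March 15, 2040.
Since March 15, 2040 is a Thursday and not a holiday, the date is unchanged.
Applying the 3-business-day extension: 3 business days after March 15, 2040 is March 20, 2040.
March 20, 2040 (Tuesday) is already a business day.
The final due date is March 20, 2040.

March 20, 2040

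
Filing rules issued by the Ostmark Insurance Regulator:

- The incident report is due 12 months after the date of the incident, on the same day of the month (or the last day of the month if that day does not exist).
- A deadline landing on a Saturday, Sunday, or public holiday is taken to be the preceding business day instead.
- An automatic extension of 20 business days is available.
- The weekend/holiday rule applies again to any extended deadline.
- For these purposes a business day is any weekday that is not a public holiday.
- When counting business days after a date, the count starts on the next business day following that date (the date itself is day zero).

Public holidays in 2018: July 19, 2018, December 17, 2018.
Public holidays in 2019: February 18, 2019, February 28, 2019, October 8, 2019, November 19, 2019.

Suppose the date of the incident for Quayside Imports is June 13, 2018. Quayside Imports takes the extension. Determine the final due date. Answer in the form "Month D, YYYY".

July 11, 2019

12 months after June 13, 2018, on the same day of the month, is June 13, 2019.
June 13, 2019 (Thursday) is already a business day.
Counting 20 further business days from June 13, 2019 reaches July 11, 2019.
Since July 11, 2019 is a Thursday and not a holiday, the date is unchanged.
Final deadline: July 11, 2019.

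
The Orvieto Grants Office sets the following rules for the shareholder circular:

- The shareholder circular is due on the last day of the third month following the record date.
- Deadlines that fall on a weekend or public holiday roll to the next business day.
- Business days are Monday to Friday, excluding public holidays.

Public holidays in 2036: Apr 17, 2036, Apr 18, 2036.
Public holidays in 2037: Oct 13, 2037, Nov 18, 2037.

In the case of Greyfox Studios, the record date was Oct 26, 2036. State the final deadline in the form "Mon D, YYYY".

3 months after Oct 26, 2036 falls in January 2037; the last day of that month is Jan 31, 2037.
Jan 31, 2037 falls on a Saturday. Rolling to the next business day gives Feb 2, 2037, a Monday.
Final deadline: Feb 2, 2037.

Feb 2, 2037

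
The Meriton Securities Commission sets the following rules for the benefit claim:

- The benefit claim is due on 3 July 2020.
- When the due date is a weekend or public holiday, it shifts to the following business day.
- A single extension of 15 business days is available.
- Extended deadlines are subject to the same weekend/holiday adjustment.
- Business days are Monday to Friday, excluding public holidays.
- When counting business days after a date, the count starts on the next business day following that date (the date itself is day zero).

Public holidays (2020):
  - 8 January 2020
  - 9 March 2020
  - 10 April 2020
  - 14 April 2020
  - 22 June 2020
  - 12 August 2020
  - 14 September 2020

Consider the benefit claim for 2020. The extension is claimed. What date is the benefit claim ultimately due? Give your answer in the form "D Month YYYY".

The statutory due date is 3 July 2020.
3 July 2020 (Friday) is already a business day.
Counting 15 further business days from 3 July 2020 reaches 24 July 2020.
Since 24 July 2020 is a Friday and not a holiday, the date is unchanged.
The final due date is 24 July 2020.

24 July 2020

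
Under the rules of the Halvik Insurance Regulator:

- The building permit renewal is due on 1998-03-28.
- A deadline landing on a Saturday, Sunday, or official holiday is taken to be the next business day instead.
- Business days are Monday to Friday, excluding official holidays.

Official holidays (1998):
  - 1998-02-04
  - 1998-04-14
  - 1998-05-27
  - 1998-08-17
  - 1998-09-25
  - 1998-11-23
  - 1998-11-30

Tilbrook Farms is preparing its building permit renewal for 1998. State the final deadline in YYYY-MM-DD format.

The stated deadline is 1998-03-28.
1998-03-28 falls on a Saturday. Rolling to the next business day gives 1998-03-30, a Monday.
Final deadline: 1998-03-30.

1998-03-30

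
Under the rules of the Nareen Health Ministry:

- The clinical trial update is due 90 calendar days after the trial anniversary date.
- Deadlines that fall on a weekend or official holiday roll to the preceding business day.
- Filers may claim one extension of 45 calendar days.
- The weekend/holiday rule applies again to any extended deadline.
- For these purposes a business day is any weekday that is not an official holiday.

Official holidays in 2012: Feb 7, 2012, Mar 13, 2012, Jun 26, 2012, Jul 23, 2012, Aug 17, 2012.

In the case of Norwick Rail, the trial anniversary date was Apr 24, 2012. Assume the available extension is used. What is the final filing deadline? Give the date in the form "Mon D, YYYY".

90 calendar days after Apr 24, 2012 is Jul 23, 2012.
Jul 23, 2012 is a listed holiday; the preceding business day is Jul 20, 2012 (Friday).
Add the 45 calendar-day extension to Jul 20, 2012: Sep 3, 2012.
Since Sep 3, 2012 is a Monday and not a holiday, the date is unchanged.
Deadline: Sep 3, 2012.

Sep 3, 2012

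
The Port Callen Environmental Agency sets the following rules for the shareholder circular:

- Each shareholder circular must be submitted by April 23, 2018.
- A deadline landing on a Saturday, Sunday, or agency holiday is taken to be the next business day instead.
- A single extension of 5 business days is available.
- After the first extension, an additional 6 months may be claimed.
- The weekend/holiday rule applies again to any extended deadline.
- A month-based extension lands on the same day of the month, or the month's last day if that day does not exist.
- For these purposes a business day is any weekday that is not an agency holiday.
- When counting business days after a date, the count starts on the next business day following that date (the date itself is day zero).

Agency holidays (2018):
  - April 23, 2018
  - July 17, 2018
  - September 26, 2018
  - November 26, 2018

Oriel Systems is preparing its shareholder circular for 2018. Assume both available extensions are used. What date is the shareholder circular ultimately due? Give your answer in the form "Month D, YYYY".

November 1, 2018

The stated deadline is April 23, 2018.
April 23, 2018 is a listed holiday; the next business day is April 24, 2018 (Tuesday).
Applying the 5-business-day extension: 5 business days after April 24, 2018 is May 1, 2018.
Since May 1, 2018 is a Tuesday and not a holiday, the date is unchanged.
Applying the 6 months extension: 6 months after May 1, 2018 is November 1, 2018.
November 1, 2018 is a Thursday and not a listed holiday, so it stands.
Deadline: November 1, 2018.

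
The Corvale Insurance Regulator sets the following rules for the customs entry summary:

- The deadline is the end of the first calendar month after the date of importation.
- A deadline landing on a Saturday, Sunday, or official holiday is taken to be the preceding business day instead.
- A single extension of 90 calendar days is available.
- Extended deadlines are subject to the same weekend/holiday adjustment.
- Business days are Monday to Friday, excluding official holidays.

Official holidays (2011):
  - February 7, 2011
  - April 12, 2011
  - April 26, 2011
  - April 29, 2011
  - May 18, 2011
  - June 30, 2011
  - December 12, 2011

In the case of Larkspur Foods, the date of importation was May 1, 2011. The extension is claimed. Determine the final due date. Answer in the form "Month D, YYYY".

The first month after May 1, 2011 is June 2011, whose last day is June 30, 2011.
June 30, 2011 is a listed holiday; the preceding business day is June 29, 2011 (Wednesday).
Applying the 90-calendar-day extension: June 29, 2011 + 90 days = September 27, 2011.
Since September 27, 2011 is a Tuesday and not a holiday, the date is unchanged.
The final due date is September 27, 2011.

September 27, 2011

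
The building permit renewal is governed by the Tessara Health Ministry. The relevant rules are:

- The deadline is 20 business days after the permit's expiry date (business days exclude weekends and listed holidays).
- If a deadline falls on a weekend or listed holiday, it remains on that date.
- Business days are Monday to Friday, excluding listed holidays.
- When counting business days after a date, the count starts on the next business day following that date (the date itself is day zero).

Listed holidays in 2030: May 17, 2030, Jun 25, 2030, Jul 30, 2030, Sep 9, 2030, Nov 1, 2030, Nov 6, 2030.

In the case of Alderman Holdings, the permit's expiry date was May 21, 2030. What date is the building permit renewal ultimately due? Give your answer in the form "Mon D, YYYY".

20 business days after May 21, 2030, excluding weekends and holidays, is Jun 18, 2030.
No adjustment is made for weekends or holidays, so Jun 18, 2030 stands.
So the filing is due Jun 18, 2030.

Jun 18, 2030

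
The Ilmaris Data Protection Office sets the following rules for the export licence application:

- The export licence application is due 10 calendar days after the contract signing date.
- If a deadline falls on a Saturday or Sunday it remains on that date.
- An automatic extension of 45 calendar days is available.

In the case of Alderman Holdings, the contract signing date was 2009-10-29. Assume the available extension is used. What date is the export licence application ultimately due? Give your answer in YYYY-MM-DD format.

2009-12-23

10 calendar days after 2009-10-29 is 2009-11-08.
No adjustment is made for weekends or holidays, so 2009-11-08 stands.
Add the 45 calendar-day extension to 2009-11-08: 2009-12-23.
2009-12-23 is a Wednesday; no weekend or holiday adjustment applies.
Final deadline: 2009-12-23.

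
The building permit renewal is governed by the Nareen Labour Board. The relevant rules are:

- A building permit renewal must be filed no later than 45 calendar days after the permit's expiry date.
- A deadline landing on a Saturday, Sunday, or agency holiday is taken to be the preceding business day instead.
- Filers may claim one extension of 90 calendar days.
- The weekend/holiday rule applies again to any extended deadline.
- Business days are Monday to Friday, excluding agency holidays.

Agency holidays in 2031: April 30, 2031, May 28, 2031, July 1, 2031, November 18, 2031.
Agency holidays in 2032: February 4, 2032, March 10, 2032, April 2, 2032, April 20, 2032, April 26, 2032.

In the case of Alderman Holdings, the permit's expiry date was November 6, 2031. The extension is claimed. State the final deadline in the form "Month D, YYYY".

45 calendar days after November 6, 2031 is December 21, 2031.
Because December 21, 2031 is a Sunday, the deadline becomes December 19, 2031 (Friday).
Add the 90 calendar-day extension to December 19, 2031: March 18, 2032.
March 18, 2032 is a Thursday and not a listed holiday, so it stands.
So the filing is due March 18, 2032.

March 18, 2032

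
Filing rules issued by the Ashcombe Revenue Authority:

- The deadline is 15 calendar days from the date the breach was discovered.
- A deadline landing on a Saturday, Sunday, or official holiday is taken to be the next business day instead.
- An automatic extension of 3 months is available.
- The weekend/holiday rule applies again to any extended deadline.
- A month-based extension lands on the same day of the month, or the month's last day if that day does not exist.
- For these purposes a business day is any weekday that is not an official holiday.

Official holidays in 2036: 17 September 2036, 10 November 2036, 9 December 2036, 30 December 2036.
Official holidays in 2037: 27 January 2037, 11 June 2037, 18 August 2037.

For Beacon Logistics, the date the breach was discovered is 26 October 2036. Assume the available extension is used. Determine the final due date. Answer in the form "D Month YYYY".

11 February 2037

Trigger date 26 October 2036 + 15 calendar days = 10 November 2036.
10 November 2036 falls on a listed holiday. Rolling to the next business day gives 11 November 2036, a Tuesday.
Applying the 3 months extension: 3 months after 11 November 2036 is 11 February 2037.
11 February 2037 falls on a Wednesday, which is a business day, so no adjustment is needed.
Deadline: 11 February 2037.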